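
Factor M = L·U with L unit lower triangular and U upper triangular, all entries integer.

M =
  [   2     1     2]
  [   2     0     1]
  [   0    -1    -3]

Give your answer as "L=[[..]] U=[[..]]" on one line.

L=[[1,0,0],[1,1,0],[0,1,1]] U=[[2,1,2],[0,-1,-1],[0,0,-2]]

  row1 -= 1·row0 → [0,-1,-1]
  row2 -= 0·row0 → [0,-1,-3]
  row2 -= 1·row1 → [0,0,-2]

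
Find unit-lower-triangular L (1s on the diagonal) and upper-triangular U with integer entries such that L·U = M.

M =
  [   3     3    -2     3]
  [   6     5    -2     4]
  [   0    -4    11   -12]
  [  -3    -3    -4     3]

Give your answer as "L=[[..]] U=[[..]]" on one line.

L=[[1,0,0,0],[2,1,0,0],[0,4,1,0],[-1,0,-2,1]] U=[[3,3,-2,3],[0,-1,2,-2],[0,0,3,-4],[0,0,0,-2]]

  R1 -= 2·R0 → [0,-1,2,-2]
  R2 -= 0·R0 → [0,-4,11,-12]
  R3 -= -1·R0 → [0,0,-6,6]
  R2 -= 4·R1 → [0,0,3,-4]
  R3 -= 0·R1 → [0,0,-6,6]
  R3 -= -2·R2 → [0,0,0,-2]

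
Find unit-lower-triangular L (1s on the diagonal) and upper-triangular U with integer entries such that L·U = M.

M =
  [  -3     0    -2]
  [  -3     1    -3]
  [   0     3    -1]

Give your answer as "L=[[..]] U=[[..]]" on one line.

L=[[1,0,0],[1,1,0],[0,3,1]] U=[[-3,0,-2],[0,1,-1],[0,0,2]]

  R1 -= 1·R0 → [0,1,-1]
  R2 -= 0·R0 → [0,3,-1]
  R2 -= 3·R1 → [0,0,2]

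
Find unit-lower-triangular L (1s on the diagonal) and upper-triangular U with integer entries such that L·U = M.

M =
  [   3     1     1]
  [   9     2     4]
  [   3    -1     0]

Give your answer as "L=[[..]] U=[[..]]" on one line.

L=[[1,0,0],[3,1,0],[1,2,1]] U=[[3,1,1],[0,-1,1],[0,0,-3]]

  row1 -= 3·row0 → [0,-1,1]
  row2 -= 1·row0 → [0,-2,-1]
  row2 -= 2·row1 → [0,0,-3]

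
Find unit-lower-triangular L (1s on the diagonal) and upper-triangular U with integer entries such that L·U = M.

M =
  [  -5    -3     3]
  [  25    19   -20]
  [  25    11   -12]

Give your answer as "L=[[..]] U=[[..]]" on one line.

L=[[1,0,0],[-5,1,0],[-5,-1,1]] U=[[-5,-3,3],[0,4,-5],[0,0,-2]]

  R1 -= -5·R0 → [0,4,-5]
  R2 -= -5·R0 → [0,-4,3]
  R2 -= -1·R1 → [0,0,-2]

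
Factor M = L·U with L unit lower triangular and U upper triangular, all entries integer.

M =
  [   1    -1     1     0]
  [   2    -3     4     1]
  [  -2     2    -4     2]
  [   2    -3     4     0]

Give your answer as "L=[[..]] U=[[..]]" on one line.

L=[[1,0,0,0],[2,1,0,0],[-2,0,1,0],[2,1,0,1]] U=[[1,-1,1,0],[0,-1,2,1],[0,0,-2,2],[0,0,0,-1]]

  r1 -= 2·r0 → [0,-1,2,1]
  r2 -= -2·r0 → [0,0,-2,2]
  r3 -= 2·r0 → [0,-1,2,0]
  r2 -= 0·r1 → [0,0,-2,2]
  r3 -= 1·r1 → [0,0,0,-1]
  r3 -= 0·r2 → [0,0,0,-1]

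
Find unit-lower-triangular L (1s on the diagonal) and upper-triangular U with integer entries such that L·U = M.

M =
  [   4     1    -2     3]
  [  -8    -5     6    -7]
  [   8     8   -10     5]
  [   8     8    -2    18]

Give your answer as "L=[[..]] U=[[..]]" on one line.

L=[[1,0,0,0],[-2,1,0,0],[2,-2,1,0],[2,-2,-3,1]] U=[[4,1,-2,3],[0,-3,2,-1],[0,0,-2,-3],[0,0,0,1]]

  r1 -= -2·r0 → [0,-3,2,-1]
  r2 -= 2·r0 → [0,6,-6,-1]
  r3 -= 2·r0 → [0,6,2,12]
  r2 -= -2·r1 → [0,0,-2,-3]
  r3 -= -2·r1 → [0,0,6,10]
  r3 -= -3·r2 → [0,0,0,1]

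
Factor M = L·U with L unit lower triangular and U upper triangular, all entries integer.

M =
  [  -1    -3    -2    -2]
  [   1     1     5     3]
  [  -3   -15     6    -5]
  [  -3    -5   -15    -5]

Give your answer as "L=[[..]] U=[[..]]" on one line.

  row1 -= -1·row0 → [0,-2,3,1]
  row2 -= 3·row0 → [0,-6,12,1]
  row3 -= 3·row0 → [0,4,-9,1]
  row2 -= 3·row1 → [0,0,3,-2]
  row3 -= -2·row1 → [0,0,-3,3]
  row3 -= -1·row2 → [0,0,0,1]

L=[[1,0,0,0],[-1,1,0,0],[3,3,1,0],[3,-2,-1,1]] U=[[-1,-3,-2,-2],[0,-2,3,1],[0,0,3,-2],[0,0,0,1]]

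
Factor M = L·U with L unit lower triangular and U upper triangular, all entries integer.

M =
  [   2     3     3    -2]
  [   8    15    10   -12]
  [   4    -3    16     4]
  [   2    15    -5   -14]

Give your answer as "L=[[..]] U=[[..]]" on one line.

L=[[1,0,0,0],[4,1,0,0],[2,-3,1,0],[1,4,0,1]] U=[[2,3,3,-2],[0,3,-2,-4],[0,0,4,-4],[0,0,0,4]]

  row1 -= 4·row0 → [0,3,-2,-4]
  row2 -= 2·row0 → [0,-9,10,8]
  row3 -= 1·row0 → [0,12,-8,-12]
  row2 -= -3·row1 → [0,0,4,-4]
  row3 -= 4·row1 → [0,0,0,4]
  row3 -= 0·row2 → [0,0,0,4]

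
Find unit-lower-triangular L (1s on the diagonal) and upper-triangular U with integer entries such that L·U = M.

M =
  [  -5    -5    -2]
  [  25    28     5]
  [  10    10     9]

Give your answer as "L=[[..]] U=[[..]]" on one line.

  r1 -= -5·r0 → [0,3,-5]
  r2 -= -2·r0 → [0,0,5]
  r2 -= 0·r1 → [0,0,5]

L=[[1,0,0],[-5,1,0],[-2,0,1]] U=[[-5,-5,-2],[0,3,-5],[0,0,5]]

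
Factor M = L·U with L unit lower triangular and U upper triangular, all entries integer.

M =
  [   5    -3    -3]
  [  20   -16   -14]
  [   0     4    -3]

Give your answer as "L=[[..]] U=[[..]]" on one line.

L=[[1,0,0],[4,1,0],[0,-1,1]] U=[[5,-3,-3],[0,-4,-2],[0,0,-5]]

  r1 -= 4·r0 → [0,-4,-2]
  r2 -= 0·r0 → [0,4,-3]
  r2 -= -1·r1 → [0,0,-5]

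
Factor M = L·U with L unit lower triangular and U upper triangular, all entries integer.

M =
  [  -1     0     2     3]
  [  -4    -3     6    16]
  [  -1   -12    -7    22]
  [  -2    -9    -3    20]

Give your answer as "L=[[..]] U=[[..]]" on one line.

  r1 -= 4·r0 → [0,-3,-2,4]
  r2 -= 1·r0 → [0,-12,-9,19]
  r3 -= 2·r0 → [0,-9,-7,14]
  r2 -= 4·r1 → [0,0,-1,3]
  r3 -= 3·r1 → [0,0,-1,2]
  r3 -= 1·r2 → [0,0,0,-1]

L=[[1,0,0,0],[4,1,0,0],[1,4,1,0],[2,3,1,1]] U=[[-1,0,2,3],[0,-3,-2,4],[0,0,-1,3],[0,0,0,-1]]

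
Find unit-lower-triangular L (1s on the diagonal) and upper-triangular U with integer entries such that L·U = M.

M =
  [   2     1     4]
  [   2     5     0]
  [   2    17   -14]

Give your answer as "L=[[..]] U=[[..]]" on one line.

L=[[1,0,0],[1,1,0],[1,4,1]] U=[[2,1,4],[0,4,-4],[0,0,-2]]

  row1 -= 1·row0 → [0,4,-4]
  row2 -= 1·row0 → [0,16,-18]
  row2 -= 4·row1 → [0,0,-2]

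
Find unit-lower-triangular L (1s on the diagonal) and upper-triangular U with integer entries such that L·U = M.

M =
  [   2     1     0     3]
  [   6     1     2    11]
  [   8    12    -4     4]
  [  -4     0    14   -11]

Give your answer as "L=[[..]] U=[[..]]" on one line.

  r1 -= 3·r0 → [0,-2,2,2]
  r2 -= 4·r0 → [0,8,-4,-8]
  r3 -= -2·r0 → [0,2,14,-5]
  r2 -= -4·r1 → [0,0,4,0]
  r3 -= -1·r1 → [0,0,16,-3]
  r3 -= 4·r2 → [0,0,0,-3]

L=[[1,0,0,0],[3,1,0,0],[4,-4,1,0],[-2,-1,4,1]] U=[[2,1,0,3],[0,-2,2,2],[0,0,4,0],[0,0,0,-3]]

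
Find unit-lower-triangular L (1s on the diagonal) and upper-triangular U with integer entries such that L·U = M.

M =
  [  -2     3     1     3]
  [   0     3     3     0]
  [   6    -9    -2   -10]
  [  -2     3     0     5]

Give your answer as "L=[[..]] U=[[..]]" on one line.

  R1 -= 0·R0 → [0,3,3,0]
  R2 -= -3·R0 → [0,0,1,-1]
  R3 -= 1·R0 → [0,0,-1,2]
  R2 -= 0·R1 → [0,0,1,-1]
  R3 -= 0·R1 → [0,0,-1,2]
  R3 -= -1·R2 → [0,0,0,1]

L=[[1,0,0,0],[0,1,0,0],[-3,0,1,0],[1,0,-1,1]] U=[[-2,3,1,3],[0,3,3,0],[0,0,1,-1],[0,0,0,1]]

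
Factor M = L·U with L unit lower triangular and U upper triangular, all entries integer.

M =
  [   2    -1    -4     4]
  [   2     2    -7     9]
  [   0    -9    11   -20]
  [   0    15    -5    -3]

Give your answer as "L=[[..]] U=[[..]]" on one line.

L=[[1,0,0,0],[1,1,0,0],[0,-3,1,0],[0,5,5,1]] U=[[2,-1,-4,4],[0,3,-3,5],[0,0,2,-5],[0,0,0,-3]]

  r1 -= 1·r0 → [0,3,-3,5]
  r2 -= 0·r0 → [0,-9,11,-20]
  r3 -= 0·r0 → [0,15,-5,-3]
  r2 -= -3·r1 → [0,0,2,-5]
  r3 -= 5·r1 → [0,0,10,-28]
  r3 -= 5·r2 → [0,0,0,-3]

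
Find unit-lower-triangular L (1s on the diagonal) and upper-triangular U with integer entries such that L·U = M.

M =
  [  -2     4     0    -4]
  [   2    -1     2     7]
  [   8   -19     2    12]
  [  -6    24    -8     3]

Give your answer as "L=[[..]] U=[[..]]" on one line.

  row1 -= -1·row0 → [0,3,2,3]
  row2 -= -4·row0 → [0,-3,2,-4]
  row3 -= 3·row0 → [0,12,-8,15]
  row2 -= -1·row1 → [0,0,4,-1]
  row3 -= 4·row1 → [0,0,-16,3]
  row3 -= -4·row2 → [0,0,0,-1]

L=[[1,0,0,0],[-1,1,0,0],[-4,-1,1,0],[3,4,-4,1]] U=[[-2,4,0,-4],[0,3,2,3],[0,0,4,-1],[0,0,0,-1]]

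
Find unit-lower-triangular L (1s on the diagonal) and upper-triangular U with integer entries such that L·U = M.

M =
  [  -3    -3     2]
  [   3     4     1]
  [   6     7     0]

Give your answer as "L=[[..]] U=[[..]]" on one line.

L=[[1,0,0],[-1,1,0],[-2,1,1]] U=[[-3,-3,2],[0,1,3],[0,0,1]]

  row1 -= -1·row0 → [0,1,3]
  row2 -= -2·row0 → [0,1,4]
  row2 -= 1·row1 → [0,0,1]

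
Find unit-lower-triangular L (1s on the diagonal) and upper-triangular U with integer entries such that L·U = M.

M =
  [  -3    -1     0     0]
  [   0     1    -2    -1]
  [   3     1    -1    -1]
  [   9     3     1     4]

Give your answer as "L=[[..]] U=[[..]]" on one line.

  r1 -= 0·r0 → [0,1,-2,-1]
  r2 -= -1·r0 → [0,0,-1,-1]
  r3 -= -3·r0 → [0,0,1,4]
  r2 -= 0·r1 → [0,0,-1,-1]
  r3 -= 0·r1 → [0,0,1,4]
  r3 -= -1·r2 → [0,0,0,3]

L=[[1,0,0,0],[0,1,0,0],[-1,0,1,0],[-3,0,-1,1]] U=[[-3,-1,0,0],[0,1,-2,-1],[0,0,-1,-1],[0,0,0,3]]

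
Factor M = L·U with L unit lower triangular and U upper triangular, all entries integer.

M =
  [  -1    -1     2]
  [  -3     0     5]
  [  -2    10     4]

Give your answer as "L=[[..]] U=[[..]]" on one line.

  R1 -= 3·R0 → [0,3,-1]
  R2 -= 2·R0 → [0,12,0]
  R2 -= 4·R1 → [0,0,4]

L=[[1,0,0],[3,1,0],[2,4,1]] U=[[-1,-1,2],[0,3,-1],[0,0,4]]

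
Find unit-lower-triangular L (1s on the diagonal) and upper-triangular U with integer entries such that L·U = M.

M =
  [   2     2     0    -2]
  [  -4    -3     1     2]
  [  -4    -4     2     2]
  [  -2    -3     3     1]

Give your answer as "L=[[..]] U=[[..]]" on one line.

  row1 -= -2·row0 → [0,1,1,-2]
  row2 -= -2·row0 → [0,0,2,-2]
  row3 -= -1·row0 → [0,-1,3,-1]
  row2 -= 0·row1 → [0,0,2,-2]
  row3 -= -1·row1 → [0,0,4,-3]
  row3 -= 2·row2 → [0,0,0,1]

L=[[1,0,0,0],[-2,1,0,0],[-2,0,1,0],[-1,-1,2,1]] U=[[2,2,0,-2],[0,1,1,-2],[0,0,2,-2],[0,0,0,1]]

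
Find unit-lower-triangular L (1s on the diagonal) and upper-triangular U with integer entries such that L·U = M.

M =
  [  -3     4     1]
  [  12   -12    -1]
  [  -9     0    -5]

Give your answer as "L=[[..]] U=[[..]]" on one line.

L=[[1,0,0],[-4,1,0],[3,-3,1]] U=[[-3,4,1],[0,4,3],[0,0,1]]

  row1 -= -4·row0 → [0,4,3]
  row2 -= 3·row0 → [0,-12,-8]
  row2 -= -3·row1 → [0,0,1]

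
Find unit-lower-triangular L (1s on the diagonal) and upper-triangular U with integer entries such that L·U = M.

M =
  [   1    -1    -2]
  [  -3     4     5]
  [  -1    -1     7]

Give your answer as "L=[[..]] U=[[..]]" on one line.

  r1 -= -3·r0 → [0,1,-1]
  r2 -= -1·r0 → [0,-2,5]
  r2 -= -2·r1 → [0,0,3]

L=[[1,0,0],[-3,1,0],[-1,-2,1]] U=[[1,-1,-2],[0,1,-1],[0,0,3]]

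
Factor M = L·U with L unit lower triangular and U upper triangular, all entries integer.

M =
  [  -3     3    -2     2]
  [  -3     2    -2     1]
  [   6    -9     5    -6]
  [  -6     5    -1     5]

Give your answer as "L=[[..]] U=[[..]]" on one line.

  r1 -= 1·r0 → [0,-1,0,-1]
  r2 -= -2·r0 → [0,-3,1,-2]
  r3 -= 2·r0 → [0,-1,3,1]
  r2 -= 3·r1 → [0,0,1,1]
  r3 -= 1·r1 → [0,0,3,2]
  r3 -= 3·r2 → [0,0,0,-1]

L=[[1,0,0,0],[1,1,0,0],[-2,3,1,0],[2,1,3,1]] U=[[-3,3,-2,2],[0,-1,0,-1],[0,0,1,1],[0,0,0,-1]]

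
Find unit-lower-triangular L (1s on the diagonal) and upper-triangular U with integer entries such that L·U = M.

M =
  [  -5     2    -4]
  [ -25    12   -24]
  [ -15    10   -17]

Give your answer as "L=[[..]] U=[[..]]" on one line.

L=[[1,0,0],[5,1,0],[3,2,1]] U=[[-5,2,-4],[0,2,-4],[0,0,3]]

  row1 -= 5·row0 → [0,2,-4]
  row2 -= 3·row0 → [0,4,-5]
  row2 -= 2·row1 → [0,0,3]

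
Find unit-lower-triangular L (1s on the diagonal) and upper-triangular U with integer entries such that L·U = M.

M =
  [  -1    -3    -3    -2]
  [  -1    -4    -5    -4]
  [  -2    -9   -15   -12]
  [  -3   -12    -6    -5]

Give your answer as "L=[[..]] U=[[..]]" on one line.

L=[[1,0,0,0],[1,1,0,0],[2,3,1,0],[3,3,-3,1]] U=[[-1,-3,-3,-2],[0,-1,-2,-2],[0,0,-3,-2],[0,0,0,1]]

  row1 -= 1·row0 → [0,-1,-2,-2]
  row2 -= 2·row0 → [0,-3,-9,-8]
  row3 -= 3·row0 → [0,-3,3,1]
  row2 -= 3·row1 → [0,0,-3,-2]
  row3 -= 3·row1 → [0,0,9,7]
  row3 -= -3·row2 → [0,0,0,1]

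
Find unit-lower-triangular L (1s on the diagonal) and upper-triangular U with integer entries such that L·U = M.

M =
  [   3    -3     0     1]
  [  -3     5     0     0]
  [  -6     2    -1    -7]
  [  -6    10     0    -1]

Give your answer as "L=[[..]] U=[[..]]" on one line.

  r1 -= -1·r0 → [0,2,0,1]
  r2 -= -2·r0 → [0,-4,-1,-5]
  r3 -= -2·r0 → [0,4,0,1]
  r2 -= -2·r1 → [0,0,-1,-3]
  r3 -= 2·r1 → [0,0,0,-1]
  r3 -= 0·r2 → [0,0,0,-1]

L=[[1,0,0,0],[-1,1,0,0],[-2,-2,1,0],[-2,2,0,1]] U=[[3,-3,0,1],[0,2,0,1],[0,0,-1,-3],[0,0,0,-1]]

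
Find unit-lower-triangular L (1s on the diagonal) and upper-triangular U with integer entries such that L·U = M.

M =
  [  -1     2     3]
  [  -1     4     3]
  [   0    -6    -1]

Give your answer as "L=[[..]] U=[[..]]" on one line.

  R1 -= 1·R0 → [0,2,0]
  R2 -= 0·R0 → [0,-6,-1]
  R2 -= -3·R1 → [0,0,-1]

L=[[1,0,0],[1,1,0],[0,-3,1]] U=[[-1,2,3],[0,2,0],[0,0,-1]]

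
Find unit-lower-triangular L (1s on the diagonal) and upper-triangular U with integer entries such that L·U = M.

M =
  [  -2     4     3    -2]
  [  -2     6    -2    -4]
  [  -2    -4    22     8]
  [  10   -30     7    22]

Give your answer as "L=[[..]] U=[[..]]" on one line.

L=[[1,0,0,0],[1,1,0,0],[1,-4,1,0],[-5,-5,3,1]] U=[[-2,4,3,-2],[0,2,-5,-2],[0,0,-1,2],[0,0,0,-4]]

  r1 -= 1·r0 → [0,2,-5,-2]
  r2 -= 1·r0 → [0,-8,19,10]
  r3 -= -5·r0 → [0,-10,22,12]
  r2 -= -4·r1 → [0,0,-1,2]
  r3 -= -5·r1 → [0,0,-3,2]
  r3 -= 3·r2 → [0,0,0,-4]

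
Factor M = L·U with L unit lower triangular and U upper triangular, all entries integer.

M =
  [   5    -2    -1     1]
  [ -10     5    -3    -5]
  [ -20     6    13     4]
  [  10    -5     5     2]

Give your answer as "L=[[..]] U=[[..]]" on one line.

  r1 -= -2·r0 → [0,1,-5,-3]
  r2 -= -4·r0 → [0,-2,9,8]
  r3 -= 2·r0 → [0,-1,7,0]
  r2 -= -2·r1 → [0,0,-1,2]
  r3 -= -1·r1 → [0,0,2,-3]
  r3 -= -2·r2 → [0,0,0,1]

L=[[1,0,0,0],[-2,1,0,0],[-4,-2,1,0],[2,-1,-2,1]] U=[[5,-2,-1,1],[0,1,-5,-3],[0,0,-1,2],[0,0,0,1]]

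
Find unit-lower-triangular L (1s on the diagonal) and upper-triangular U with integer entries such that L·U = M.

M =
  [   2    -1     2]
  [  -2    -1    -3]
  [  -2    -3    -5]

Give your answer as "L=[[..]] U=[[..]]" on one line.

L=[[1,0,0],[-1,1,0],[-1,2,1]] U=[[2,-1,2],[0,-2,-1],[0,0,-1]]

  row1 -= -1·row0 → [0,-2,-1]
  row2 -= -1·row0 → [0,-4,-3]
  row2 -= 2·row1 → [0,0,-1]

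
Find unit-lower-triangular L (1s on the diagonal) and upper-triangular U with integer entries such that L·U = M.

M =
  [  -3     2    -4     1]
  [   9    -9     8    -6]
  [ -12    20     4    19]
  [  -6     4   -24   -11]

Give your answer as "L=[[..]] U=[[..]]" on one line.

L=[[1,0,0,0],[-3,1,0,0],[4,-4,1,0],[2,0,-4,1]] U=[[-3,2,-4,1],[0,-3,-4,-3],[0,0,4,3],[0,0,0,-1]]

  R1 -= -3·R0 → [0,-3,-4,-3]
  R2 -= 4·R0 → [0,12,20,15]
  R3 -= 2·R0 → [0,0,-16,-13]
  R2 -= -4·R1 → [0,0,4,3]
  R3 -= 0·R1 → [0,0,-16,-13]
  R3 -= -4·R2 → [0,0,0,-1]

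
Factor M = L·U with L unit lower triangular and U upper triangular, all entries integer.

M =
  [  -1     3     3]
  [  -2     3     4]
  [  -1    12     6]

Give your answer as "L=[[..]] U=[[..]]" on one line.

  row1 -= 2·row0 → [0,-3,-2]
  row2 -= 1·row0 → [0,9,3]
  row2 -= -3·row1 → [0,0,-3]

L=[[1,0,0],[2,1,0],[1,-3,1]] U=[[-1,3,3],[0,-3,-2],[0,0,-3]]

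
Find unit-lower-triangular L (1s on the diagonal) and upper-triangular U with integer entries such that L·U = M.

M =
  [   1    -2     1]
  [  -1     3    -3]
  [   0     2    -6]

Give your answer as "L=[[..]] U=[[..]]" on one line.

L=[[1,0,0],[-1,1,0],[0,2,1]] U=[[1,-2,1],[0,1,-2],[0,0,-2]]

  R1 -= -1·R0 → [0,1,-2]
  R2 -= 0·R0 → [0,2,-6]
  R2 -= 2·R1 → [0,0,-2]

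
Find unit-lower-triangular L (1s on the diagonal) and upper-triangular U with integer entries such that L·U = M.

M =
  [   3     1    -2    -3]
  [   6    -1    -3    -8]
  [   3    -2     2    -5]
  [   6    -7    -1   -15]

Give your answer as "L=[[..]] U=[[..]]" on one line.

  r1 -= 2·r0 → [0,-3,1,-2]
  r2 -= 1·r0 → [0,-3,4,-2]
  r3 -= 2·r0 → [0,-9,3,-9]
  r2 -= 1·r1 → [0,0,3,0]
  r3 -= 3·r1 → [0,0,0,-3]
  r3 -= 0·r2 → [0,0,0,-3]

L=[[1,0,0,0],[2,1,0,0],[1,1,1,0],[2,3,0,1]] U=[[3,1,-2,-3],[0,-3,1,-2],[0,0,3,0],[0,0,0,-3]]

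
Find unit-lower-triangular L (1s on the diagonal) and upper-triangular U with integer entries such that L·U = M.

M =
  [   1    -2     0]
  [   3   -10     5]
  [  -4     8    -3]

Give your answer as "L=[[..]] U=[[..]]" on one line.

  row1 -= 3·row0 → [0,-4,5]
  row2 -= -4·row0 → [0,0,-3]
  row2 -= 0·row1 → [0,0,-3]

L=[[1,0,0],[3,1,0],[-4,0,1]] U=[[1,-2,0],[0,-4,5],[0,0,-3]]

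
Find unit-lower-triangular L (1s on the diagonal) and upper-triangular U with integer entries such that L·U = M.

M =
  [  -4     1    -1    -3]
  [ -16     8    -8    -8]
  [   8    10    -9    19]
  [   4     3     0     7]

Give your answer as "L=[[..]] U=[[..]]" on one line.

L=[[1,0,0,0],[4,1,0,0],[-2,3,1,0],[-1,1,3,1]] U=[[-4,1,-1,-3],[0,4,-4,4],[0,0,1,1],[0,0,0,-3]]

  row1 -= 4·row0 → [0,4,-4,4]
  row2 -= -2·row0 → [0,12,-11,13]
  row3 -= -1·row0 → [0,4,-1,4]
  row2 -= 3·row1 → [0,0,1,1]
  row3 -= 1·row1 → [0,0,3,0]
  row3 -= 3·row2 → [0,0,0,-3]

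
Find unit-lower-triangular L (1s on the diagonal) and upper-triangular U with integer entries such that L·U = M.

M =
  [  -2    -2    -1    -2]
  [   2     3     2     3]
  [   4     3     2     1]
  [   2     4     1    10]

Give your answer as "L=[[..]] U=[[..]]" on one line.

L=[[1,0,0,0],[-1,1,0,0],[-2,-1,1,0],[-1,2,-2,1]] U=[[-2,-2,-1,-2],[0,1,1,1],[0,0,1,-2],[0,0,0,2]]

  r1 -= -1·r0 → [0,1,1,1]
  r2 -= -2·r0 → [0,-1,0,-3]
  r3 -= -1·r0 → [0,2,0,8]
  r2 -= -1·r1 → [0,0,1,-2]
  r3 -= 2·r1 → [0,0,-2,6]
  r3 -= -2·r2 → [0,0,0,2]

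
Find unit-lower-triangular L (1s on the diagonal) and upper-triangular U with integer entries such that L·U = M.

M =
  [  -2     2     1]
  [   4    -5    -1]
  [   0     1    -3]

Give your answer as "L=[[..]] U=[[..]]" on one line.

  R1 -= -2·R0 → [0,-1,1]
  R2 -= 0·R0 → [0,1,-3]
  R2 -= -1·R1 → [0,0,-2]

L=[[1,0,0],[-2,1,0],[0,-1,1]] U=[[-2,2,1],[0,-1,1],[0,0,-2]]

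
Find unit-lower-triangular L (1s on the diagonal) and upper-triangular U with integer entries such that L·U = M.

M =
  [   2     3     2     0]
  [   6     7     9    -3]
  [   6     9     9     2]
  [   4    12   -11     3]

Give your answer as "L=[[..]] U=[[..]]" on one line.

  r1 -= 3·r0 → [0,-2,3,-3]
  r2 -= 3·r0 → [0,0,3,2]
  r3 -= 2·r0 → [0,6,-15,3]
  r2 -= 0·r1 → [0,0,3,2]
  r3 -= -3·r1 → [0,0,-6,-6]
  r3 -= -2·r2 → [0,0,0,-2]

L=[[1,0,0,0],[3,1,0,0],[3,0,1,0],[2,-3,-2,1]] U=[[2,3,2,0],[0,-2,3,-3],[0,0,3,2],[0,0,0,-2]]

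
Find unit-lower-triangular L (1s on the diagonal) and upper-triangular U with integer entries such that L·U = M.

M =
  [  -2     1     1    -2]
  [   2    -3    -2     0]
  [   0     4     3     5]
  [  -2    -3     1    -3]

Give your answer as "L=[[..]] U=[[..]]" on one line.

L=[[1,0,0,0],[-1,1,0,0],[0,-2,1,0],[1,2,2,1]] U=[[-2,1,1,-2],[0,-2,-1,-2],[0,0,1,1],[0,0,0,1]]

  R1 -= -1·R0 → [0,-2,-1,-2]
  R2 -= 0·R0 → [0,4,3,5]
  R3 -= 1·R0 → [0,-4,0,-1]
  R2 -= -2·R1 → [0,0,1,1]
  R3 -= 2·R1 → [0,0,2,3]
  R3 -= 2·R2 → [0,0,0,1]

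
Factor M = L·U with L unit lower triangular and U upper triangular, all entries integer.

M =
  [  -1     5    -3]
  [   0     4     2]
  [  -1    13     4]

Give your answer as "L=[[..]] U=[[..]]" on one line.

L=[[1,0,0],[0,1,0],[1,2,1]] U=[[-1,5,-3],[0,4,2],[0,0,3]]

  r1 -= 0·r0 → [0,4,2]
  r2 -= 1·r0 → [0,8,7]
  r2 -= 2·r1 → [0,0,3]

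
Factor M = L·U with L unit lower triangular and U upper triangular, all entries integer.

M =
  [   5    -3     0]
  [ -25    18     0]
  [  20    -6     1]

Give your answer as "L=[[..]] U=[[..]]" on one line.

  row1 -= -5·row0 → [0,3,0]
  row2 -= 4·row0 → [0,6,1]
  row2 -= 2·row1 → [0,0,1]

L=[[1,0,0],[-5,1,0],[4,2,1]] U=[[5,-3,0],[0,3,0],[0,0,1]]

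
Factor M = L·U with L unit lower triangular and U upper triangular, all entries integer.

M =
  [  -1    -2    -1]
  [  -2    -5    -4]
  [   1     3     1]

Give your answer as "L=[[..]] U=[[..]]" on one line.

  R1 -= 2·R0 → [0,-1,-2]
  R2 -= -1·R0 → [0,1,0]
  R2 -= -1·R1 → [0,0,-2]

L=[[1,0,0],[2,1,0],[-1,-1,1]] U=[[-1,-2,-1],[0,-1,-2],[0,0,-2]]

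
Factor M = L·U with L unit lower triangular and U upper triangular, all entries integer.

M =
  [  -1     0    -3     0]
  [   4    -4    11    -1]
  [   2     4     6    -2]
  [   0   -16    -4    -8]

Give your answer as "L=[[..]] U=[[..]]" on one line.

  row1 -= -4·row0 → [0,-4,-1,-1]
  row2 -= -2·row0 → [0,4,0,-2]
  row3 -= 0·row0 → [0,-16,-4,-8]
  row2 -= -1·row1 → [0,0,-1,-3]
  row3 -= 4·row1 → [0,0,0,-4]
  row3 -= 0·row2 → [0,0,0,-4]

L=[[1,0,0,0],[-4,1,0,0],[-2,-1,1,0],[0,4,0,1]] U=[[-1,0,-3,0],[0,-4,-1,-1],[0,0,-1,-3],[0,0,0,-4]]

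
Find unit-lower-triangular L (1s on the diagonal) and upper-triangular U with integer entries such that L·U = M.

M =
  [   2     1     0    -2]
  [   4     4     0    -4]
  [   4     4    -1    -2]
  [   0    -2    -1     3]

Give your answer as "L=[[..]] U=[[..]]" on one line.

  r1 -= 2·r0 → [0,2,0,0]
  r2 -= 2·r0 → [0,2,-1,2]
  r3 -= 0·r0 → [0,-2,-1,3]
  r2 -= 1·r1 → [0,0,-1,2]
  r3 -= -1·r1 → [0,0,-1,3]
  r3 -= 1·r2 → [0,0,0,1]

L=[[1,0,0,0],[2,1,0,0],[2,1,1,0],[0,-1,1,1]] U=[[2,1,0,-2],[0,2,0,0],[0,0,-1,2],[0,0,0,1]]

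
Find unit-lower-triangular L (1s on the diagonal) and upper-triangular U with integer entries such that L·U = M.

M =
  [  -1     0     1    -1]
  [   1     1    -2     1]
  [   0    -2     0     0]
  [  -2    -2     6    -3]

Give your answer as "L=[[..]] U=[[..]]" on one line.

L=[[1,0,0,0],[-1,1,0,0],[0,-2,1,0],[2,-2,-1,1]] U=[[-1,0,1,-1],[0,1,-1,0],[0,0,-2,0],[0,0,0,-1]]

  row1 -= -1·row0 → [0,1,-1,0]
  row2 -= 0·row0 → [0,-2,0,0]
  row3 -= 2·row0 → [0,-2,4,-1]
  row2 -= -2·row1 → [0,0,-2,0]
  row3 -= -2·row1 → [0,0,2,-1]
  row3 -= -1·row2 → [0,0,0,-1]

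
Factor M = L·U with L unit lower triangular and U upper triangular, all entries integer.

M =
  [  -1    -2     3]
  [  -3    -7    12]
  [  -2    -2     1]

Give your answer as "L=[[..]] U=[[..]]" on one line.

  row1 -= 3·row0 → [0,-1,3]
  row2 -= 2·row0 → [0,2,-5]
  row2 -= -2·row1 → [0,0,1]

L=[[1,0,0],[3,1,0],[2,-2,1]] U=[[-1,-2,3],[0,-1,3],[0,0,1]]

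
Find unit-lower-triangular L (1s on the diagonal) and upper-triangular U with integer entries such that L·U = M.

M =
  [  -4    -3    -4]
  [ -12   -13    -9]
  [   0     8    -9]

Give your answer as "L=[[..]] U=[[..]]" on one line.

L=[[1,0,0],[3,1,0],[0,-2,1]] U=[[-4,-3,-4],[0,-4,3],[0,0,-3]]

  R1 -= 3·R0 → [0,-4,3]
  R2 -= 0·R0 → [0,8,-9]
  R2 -= -2·R1 → [0,0,-3]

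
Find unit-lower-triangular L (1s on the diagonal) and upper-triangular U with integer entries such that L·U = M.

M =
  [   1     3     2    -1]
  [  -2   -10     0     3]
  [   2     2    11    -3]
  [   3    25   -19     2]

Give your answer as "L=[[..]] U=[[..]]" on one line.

L=[[1,0,0,0],[-2,1,0,0],[2,1,1,0],[3,-4,-3,1]] U=[[1,3,2,-1],[0,-4,4,1],[0,0,3,-2],[0,0,0,3]]

  r1 -= -2·r0 → [0,-4,4,1]
  r2 -= 2·r0 → [0,-4,7,-1]
  r3 -= 3·r0 → [0,16,-25,5]
  r2 -= 1·r1 → [0,0,3,-2]
  r3 -= -4·r1 → [0,0,-9,9]
  r3 -= -3·r2 → [0,0,0,3]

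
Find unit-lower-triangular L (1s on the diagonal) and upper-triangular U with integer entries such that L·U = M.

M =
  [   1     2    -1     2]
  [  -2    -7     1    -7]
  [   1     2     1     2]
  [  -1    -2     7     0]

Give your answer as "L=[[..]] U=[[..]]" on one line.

L=[[1,0,0,0],[-2,1,0,0],[1,0,1,0],[-1,0,3,1]] U=[[1,2,-1,2],[0,-3,-1,-3],[0,0,2,0],[0,0,0,2]]

  r1 -= -2·r0 → [0,-3,-1,-3]
  r2 -= 1·r0 → [0,0,2,0]
  r3 -= -1·r0 → [0,0,6,2]
  r2 -= 0·r1 → [0,0,2,0]
  r3 -= 0·r1 → [0,0,6,2]
  r3 -= 3·r2 → [0,0,0,2]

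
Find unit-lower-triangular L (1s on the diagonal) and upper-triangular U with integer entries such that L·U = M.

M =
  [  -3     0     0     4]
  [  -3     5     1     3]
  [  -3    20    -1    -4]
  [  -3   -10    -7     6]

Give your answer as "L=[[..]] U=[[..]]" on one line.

  row1 -= 1·row0 → [0,5,1,-1]
  row2 -= 1·row0 → [0,20,-1,-8]
  row3 -= 1·row0 → [0,-10,-7,2]
  row2 -= 4·row1 → [0,0,-5,-4]
  row3 -= -2·row1 → [0,0,-5,0]
  row3 -= 1·row2 → [0,0,0,4]

L=[[1,0,0,0],[1,1,0,0],[1,4,1,0],[1,-2,1,1]] U=[[-3,0,0,4],[0,5,1,-1],[0,0,-5,-4],[0,0,0,4]]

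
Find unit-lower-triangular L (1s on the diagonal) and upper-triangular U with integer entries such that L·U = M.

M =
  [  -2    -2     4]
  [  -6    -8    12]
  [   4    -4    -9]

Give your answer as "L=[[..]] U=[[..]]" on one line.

  row1 -= 3·row0 → [0,-2,0]
  row2 -= -2·row0 → [0,-8,-1]
  row2 -= 4·row1 → [0,0,-1]

L=[[1,0,0],[3,1,0],[-2,4,1]] U=[[-2,-2,4],[0,-2,0],[0,0,-1]]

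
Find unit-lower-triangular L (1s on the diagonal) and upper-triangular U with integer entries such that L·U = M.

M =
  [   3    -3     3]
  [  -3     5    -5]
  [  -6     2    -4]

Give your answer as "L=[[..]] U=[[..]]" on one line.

L=[[1,0,0],[-1,1,0],[-2,-2,1]] U=[[3,-3,3],[0,2,-2],[0,0,-2]]

  R1 -= -1·R0 → [0,2,-2]
  R2 -= -2·R0 → [0,-4,2]
  R2 -= -2·R1 → [0,0,-2]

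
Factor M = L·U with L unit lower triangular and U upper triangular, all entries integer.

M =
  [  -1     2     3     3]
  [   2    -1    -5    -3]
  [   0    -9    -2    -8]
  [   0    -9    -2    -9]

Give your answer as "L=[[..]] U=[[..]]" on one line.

  R1 -= -2·R0 → [0,3,1,3]
  R2 -= 0·R0 → [0,-9,-2,-8]
  R3 -= 0·R0 → [0,-9,-2,-9]
  R2 -= -3·R1 → [0,0,1,1]
  R3 -= -3·R1 → [0,0,1,0]
  R3 -= 1·R2 → [0,0,0,-1]

L=[[1,0,0,0],[-2,1,0,0],[0,-3,1,0],[0,-3,1,1]] U=[[-1,2,3,3],[0,3,1,3],[0,0,1,1],[0,0,0,-1]]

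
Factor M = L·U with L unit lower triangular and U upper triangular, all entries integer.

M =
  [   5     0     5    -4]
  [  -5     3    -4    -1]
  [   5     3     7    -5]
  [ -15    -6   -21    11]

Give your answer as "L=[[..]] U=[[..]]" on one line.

  r1 -= -1·r0 → [0,3,1,-5]
  r2 -= 1·r0 → [0,3,2,-1]
  r3 -= -3·r0 → [0,-6,-6,-1]
  r2 -= 1·r1 → [0,0,1,4]
  r3 -= -2·r1 → [0,0,-4,-11]
  r3 -= -4·r2 → [0,0,0,5]

L=[[1,0,0,0],[-1,1,0,0],[1,1,1,0],[-3,-2,-4,1]] U=[[5,0,5,-4],[0,3,1,-5],[0,0,1,4],[0,0,0,5]]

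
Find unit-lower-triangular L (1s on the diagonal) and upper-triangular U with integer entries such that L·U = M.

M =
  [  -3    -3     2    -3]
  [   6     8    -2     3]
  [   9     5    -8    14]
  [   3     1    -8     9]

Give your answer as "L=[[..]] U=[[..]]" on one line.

  row1 -= -2·row0 → [0,2,2,-3]
  row2 -= -3·row0 → [0,-4,-2,5]
  row3 -= -1·row0 → [0,-2,-6,6]
  row2 -= -2·row1 → [0,0,2,-1]
  row3 -= -1·row1 → [0,0,-4,3]
  row3 -= -2·row2 → [0,0,0,1]

L=[[1,0,0,0],[-2,1,0,0],[-3,-2,1,0],[-1,-1,-2,1]] U=[[-3,-3,2,-3],[0,2,2,-3],[0,0,2,-1],[0,0,0,1]]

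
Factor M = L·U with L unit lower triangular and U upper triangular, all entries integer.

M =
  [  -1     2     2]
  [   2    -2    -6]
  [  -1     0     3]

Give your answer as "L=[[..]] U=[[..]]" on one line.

  r1 -= -2·r0 → [0,2,-2]
  r2 -= 1·r0 → [0,-2,1]
  r2 -= -1·r1 → [0,0,-1]

L=[[1,0,0],[-2,1,0],[1,-1,1]] U=[[-1,2,2],[0,2,-2],[0,0,-1]]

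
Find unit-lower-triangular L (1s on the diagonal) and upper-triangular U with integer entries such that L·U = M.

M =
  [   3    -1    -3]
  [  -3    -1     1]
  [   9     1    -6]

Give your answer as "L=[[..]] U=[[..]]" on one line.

  row1 -= -1·row0 → [0,-2,-2]
  row2 -= 3·row0 → [0,4,3]
  row2 -= -2·row1 → [0,0,-1]

L=[[1,0,0],[-1,1,0],[3,-2,1]] U=[[3,-1,-3],[0,-2,-2],[0,0,-1]]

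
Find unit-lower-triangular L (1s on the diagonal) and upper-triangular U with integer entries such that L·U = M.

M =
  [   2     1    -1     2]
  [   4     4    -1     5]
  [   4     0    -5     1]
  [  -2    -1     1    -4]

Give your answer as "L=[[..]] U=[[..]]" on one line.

L=[[1,0,0,0],[2,1,0,0],[2,-1,1,0],[-1,0,0,1]] U=[[2,1,-1,2],[0,2,1,1],[0,0,-2,-2],[0,0,0,-2]]

  row1 -= 2·row0 → [0,2,1,1]
  row2 -= 2·row0 → [0,-2,-3,-3]
  row3 -= -1·row0 → [0,0,0,-2]
  row2 -= -1·row1 → [0,0,-2,-2]
  row3 -= 0·row1 → [0,0,0,-2]
  row3 -= 0·row2 → [0,0,0,-2]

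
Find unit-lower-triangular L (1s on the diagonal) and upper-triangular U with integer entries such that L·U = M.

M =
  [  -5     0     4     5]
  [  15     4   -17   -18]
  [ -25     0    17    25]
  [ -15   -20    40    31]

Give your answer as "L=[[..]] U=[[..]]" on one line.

L=[[1,0,0,0],[-3,1,0,0],[5,0,1,0],[3,-5,-1,1]] U=[[-5,0,4,5],[0,4,-5,-3],[0,0,-3,0],[0,0,0,1]]

  row1 -= -3·row0 → [0,4,-5,-3]
  row2 -= 5·row0 → [0,0,-3,0]
  row3 -= 3·row0 → [0,-20,28,16]
  row2 -= 0·row1 → [0,0,-3,0]
  row3 -= -5·row1 → [0,0,3,1]
  row3 -= -1·row2 → [0,0,0,1]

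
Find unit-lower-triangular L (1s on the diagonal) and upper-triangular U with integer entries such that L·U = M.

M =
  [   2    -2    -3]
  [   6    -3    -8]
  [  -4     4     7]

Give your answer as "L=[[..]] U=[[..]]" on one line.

L=[[1,0,0],[3,1,0],[-2,0,1]] U=[[2,-2,-3],[0,3,1],[0,0,1]]

  r1 -= 3·r0 → [0,3,1]
  r2 -= -2·r0 → [0,0,1]
  r2 -= 0·r1 → [0,0,1]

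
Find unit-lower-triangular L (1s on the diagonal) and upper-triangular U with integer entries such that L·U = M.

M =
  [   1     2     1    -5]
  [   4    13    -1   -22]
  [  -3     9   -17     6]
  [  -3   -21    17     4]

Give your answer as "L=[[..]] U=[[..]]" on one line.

  R1 -= 4·R0 → [0,5,-5,-2]
  R2 -= -3·R0 → [0,15,-14,-9]
  R3 -= -3·R0 → [0,-15,20,-11]
  R2 -= 3·R1 → [0,0,1,-3]
  R3 -= -3·R1 → [0,0,5,-17]
  R3 -= 5·R2 → [0,0,0,-2]

L=[[1,0,0,0],[4,1,0,0],[-3,3,1,0],[-3,-3,5,1]] U=[[1,2,1,-5],[0,5,-5,-2],[0,0,1,-3],[0,0,0,-2]]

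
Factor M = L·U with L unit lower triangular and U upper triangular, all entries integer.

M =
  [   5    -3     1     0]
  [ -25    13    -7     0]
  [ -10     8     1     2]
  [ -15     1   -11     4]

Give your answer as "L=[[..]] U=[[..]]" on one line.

L=[[1,0,0,0],[-5,1,0,0],[-2,-1,1,0],[-3,4,0,1]] U=[[5,-3,1,0],[0,-2,-2,0],[0,0,1,2],[0,0,0,4]]

  r1 -= -5·r0 → [0,-2,-2,0]
  r2 -= -2·r0 → [0,2,3,2]
  r3 -= -3·r0 → [0,-8,-8,4]
  r2 -= -1·r1 → [0,0,1,2]
  r3 -= 4·r1 → [0,0,0,4]
  r3 -= 0·r2 → [0,0,0,4]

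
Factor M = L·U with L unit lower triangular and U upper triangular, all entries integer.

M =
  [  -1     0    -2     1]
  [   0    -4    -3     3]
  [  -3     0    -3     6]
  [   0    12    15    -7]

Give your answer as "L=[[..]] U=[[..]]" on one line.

  row1 -= 0·row0 → [0,-4,-3,3]
  row2 -= 3·row0 → [0,0,3,3]
  row3 -= 0·row0 → [0,12,15,-7]
  row2 -= 0·row1 → [0,0,3,3]
  row3 -= -3·row1 → [0,0,6,2]
  row3 -= 2·row2 → [0,0,0,-4]

L=[[1,0,0,0],[0,1,0,0],[3,0,1,0],[0,-3,2,1]] U=[[-1,0,-2,1],[0,-4,-3,3],[0,0,3,3],[0,0,0,-4]]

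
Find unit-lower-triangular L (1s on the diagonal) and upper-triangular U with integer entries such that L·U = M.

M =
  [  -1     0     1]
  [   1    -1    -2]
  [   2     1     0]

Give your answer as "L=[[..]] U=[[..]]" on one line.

L=[[1,0,0],[-1,1,0],[-2,-1,1]] U=[[-1,0,1],[0,-1,-1],[0,0,1]]

  row1 -= -1·row0 → [0,-1,-1]
  row2 -= -2·row0 → [0,1,2]
  row2 -= -1·row1 → [0,0,1]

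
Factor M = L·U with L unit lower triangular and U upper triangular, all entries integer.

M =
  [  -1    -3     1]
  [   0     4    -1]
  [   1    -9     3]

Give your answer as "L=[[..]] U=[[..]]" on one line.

L=[[1,0,0],[0,1,0],[-1,-3,1]] U=[[-1,-3,1],[0,4,-1],[0,0,1]]

  row1 -= 0·row0 → [0,4,-1]
  row2 -= -1·row0 → [0,-12,4]
  row2 -= -3·row1 → [0,0,1]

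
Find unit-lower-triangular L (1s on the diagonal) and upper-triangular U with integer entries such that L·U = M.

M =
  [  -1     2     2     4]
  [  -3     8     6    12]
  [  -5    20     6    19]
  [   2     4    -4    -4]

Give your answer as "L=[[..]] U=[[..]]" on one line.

  r1 -= 3·r0 → [0,2,0,0]
  r2 -= 5·r0 → [0,10,-4,-1]
  r3 -= -2·r0 → [0,8,0,4]
  r2 -= 5·r1 → [0,0,-4,-1]
  r3 -= 4·r1 → [0,0,0,4]
  r3 -= 0·r2 → [0,0,0,4]

L=[[1,0,0,0],[3,1,0,0],[5,5,1,0],[-2,4,0,1]] U=[[-1,2,2,4],[0,2,0,0],[0,0,-4,-1],[0,0,0,4]]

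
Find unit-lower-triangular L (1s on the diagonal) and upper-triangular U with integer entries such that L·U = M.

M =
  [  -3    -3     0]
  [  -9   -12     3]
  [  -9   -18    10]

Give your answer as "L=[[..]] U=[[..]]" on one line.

L=[[1,0,0],[3,1,0],[3,3,1]] U=[[-3,-3,0],[0,-3,3],[0,0,1]]

  row1 -= 3·row0 → [0,-3,3]
  row2 -= 3·row0 → [0,-9,10]
  row2 -= 3·row1 → [0,0,1]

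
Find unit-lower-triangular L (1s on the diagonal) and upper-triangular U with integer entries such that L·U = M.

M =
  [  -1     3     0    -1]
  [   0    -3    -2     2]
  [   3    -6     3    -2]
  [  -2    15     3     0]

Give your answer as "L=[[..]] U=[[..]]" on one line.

L=[[1,0,0,0],[0,1,0,0],[-3,-1,1,0],[2,-3,-3,1]] U=[[-1,3,0,-1],[0,-3,-2,2],[0,0,1,-3],[0,0,0,-1]]

  R1 -= 0·R0 → [0,-3,-2,2]
  R2 -= -3·R0 → [0,3,3,-5]
  R3 -= 2·R0 → [0,9,3,2]
  R2 -= -1·R1 → [0,0,1,-3]
  R3 -= -3·R1 → [0,0,-3,8]
  R3 -= -3·R2 → [0,0,0,-1]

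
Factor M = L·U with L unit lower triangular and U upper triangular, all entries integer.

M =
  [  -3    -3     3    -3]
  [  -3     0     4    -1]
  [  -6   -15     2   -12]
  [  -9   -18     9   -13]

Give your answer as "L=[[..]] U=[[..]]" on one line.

L=[[1,0,0,0],[1,1,0,0],[2,-3,1,0],[3,-3,-3,1]] U=[[-3,-3,3,-3],[0,3,1,2],[0,0,-1,0],[0,0,0,2]]

  r1 -= 1·r0 → [0,3,1,2]
  r2 -= 2·r0 → [0,-9,-4,-6]
  r3 -= 3·r0 → [0,-9,0,-4]
  r2 -= -3·r1 → [0,0,-1,0]
  r3 -= -3·r1 → [0,0,3,2]
  r3 -= -3·r2 → [0,0,0,2]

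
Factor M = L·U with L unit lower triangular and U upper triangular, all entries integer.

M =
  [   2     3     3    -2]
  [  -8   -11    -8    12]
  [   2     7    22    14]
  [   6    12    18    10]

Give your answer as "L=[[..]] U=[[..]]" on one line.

L=[[1,0,0,0],[-4,1,0,0],[1,4,1,0],[3,3,-1,1]] U=[[2,3,3,-2],[0,1,4,4],[0,0,3,0],[0,0,0,4]]

  row1 -= -4·row0 → [0,1,4,4]
  row2 -= 1·row0 → [0,4,19,16]
  row3 -= 3·row0 → [0,3,9,16]
  row2 -= 4·row1 → [0,0,3,0]
  row3 -= 3·row1 → [0,0,-3,4]
  row3 -= -1·row2 → [0,0,0,4]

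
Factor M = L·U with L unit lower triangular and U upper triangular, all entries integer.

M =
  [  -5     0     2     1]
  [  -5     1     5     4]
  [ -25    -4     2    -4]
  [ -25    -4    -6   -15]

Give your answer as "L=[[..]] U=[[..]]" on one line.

L=[[1,0,0,0],[1,1,0,0],[5,-4,1,0],[5,-4,-1,1]] U=[[-5,0,2,1],[0,1,3,3],[0,0,4,3],[0,0,0,-5]]

  row1 -= 1·row0 → [0,1,3,3]
  row2 -= 5·row0 → [0,-4,-8,-9]
  row3 -= 5·row0 → [0,-4,-16,-20]
  row2 -= -4·row1 → [0,0,4,3]
  row3 -= -4·row1 → [0,0,-4,-8]
  row3 -= -1·row2 → [0,0,0,-5]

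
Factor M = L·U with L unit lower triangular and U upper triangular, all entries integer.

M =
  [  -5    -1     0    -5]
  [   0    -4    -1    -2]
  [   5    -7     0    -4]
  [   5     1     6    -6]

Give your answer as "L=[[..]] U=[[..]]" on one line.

  r1 -= 0·r0 → [0,-4,-1,-2]
  r2 -= -1·r0 → [0,-8,0,-9]
  r3 -= -1·r0 → [0,0,6,-11]
  r2 -= 2·r1 → [0,0,2,-5]
  r3 -= 0·r1 → [0,0,6,-11]
  r3 -= 3·r2 → [0,0,0,4]

L=[[1,0,0,0],[0,1,0,0],[-1,2,1,0],[-1,0,3,1]] U=[[-5,-1,0,-5],[0,-4,-1,-2],[0,0,2,-5],[0,0,0,4]]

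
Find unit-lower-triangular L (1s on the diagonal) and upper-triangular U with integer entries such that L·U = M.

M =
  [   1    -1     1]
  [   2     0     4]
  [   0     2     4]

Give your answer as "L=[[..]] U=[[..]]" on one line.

  R1 -= 2·R0 → [0,2,2]
  R2 -= 0·R0 → [0,2,4]
  R2 -= 1·R1 → [0,0,2]

L=[[1,0,0],[2,1,0],[0,1,1]] U=[[1,-1,1],[0,2,2],[0,0,2]]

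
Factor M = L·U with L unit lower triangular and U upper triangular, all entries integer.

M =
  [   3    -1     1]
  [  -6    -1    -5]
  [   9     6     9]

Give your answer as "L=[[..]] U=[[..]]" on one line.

L=[[1,0,0],[-2,1,0],[3,-3,1]] U=[[3,-1,1],[0,-3,-3],[0,0,-3]]

  row1 -= -2·row0 → [0,-3,-3]
  row2 -= 3·row0 → [0,9,6]
  row2 -= -3·row1 → [0,0,-3]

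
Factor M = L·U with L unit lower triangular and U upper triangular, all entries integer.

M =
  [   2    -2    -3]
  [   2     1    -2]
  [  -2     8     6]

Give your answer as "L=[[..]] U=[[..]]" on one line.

  row1 -= 1·row0 → [0,3,1]
  row2 -= -1·row0 → [0,6,3]
  row2 -= 2·row1 → [0,0,1]

L=[[1,0,0],[1,1,0],[-1,2,1]] U=[[2,-2,-3],[0,3,1],[0,0,1]]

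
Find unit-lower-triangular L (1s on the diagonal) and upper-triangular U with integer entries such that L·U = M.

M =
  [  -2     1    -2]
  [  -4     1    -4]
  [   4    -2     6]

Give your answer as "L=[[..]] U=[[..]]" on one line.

L=[[1,0,0],[2,1,0],[-2,0,1]] U=[[-2,1,-2],[0,-1,0],[0,0,2]]

  r1 -= 2·r0 → [0,-1,0]
  r2 -= -2·r0 → [0,0,2]
  r2 -= 0·r1 → [0,0,2]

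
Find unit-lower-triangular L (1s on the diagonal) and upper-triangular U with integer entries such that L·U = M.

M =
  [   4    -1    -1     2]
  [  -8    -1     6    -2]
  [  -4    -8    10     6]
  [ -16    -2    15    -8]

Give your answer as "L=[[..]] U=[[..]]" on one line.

  row1 -= -2·row0 → [0,-3,4,2]
  row2 -= -1·row0 → [0,-9,9,8]
  row3 -= -4·row0 → [0,-6,11,0]
  row2 -= 3·row1 → [0,0,-3,2]
  row3 -= 2·row1 → [0,0,3,-4]
  row3 -= -1·row2 → [0,0,0,-2]

L=[[1,0,0,0],[-2,1,0,0],[-1,3,1,0],[-4,2,-1,1]] U=[[4,-1,-1,2],[0,-3,4,2],[0,0,-3,2],[0,0,0,-2]]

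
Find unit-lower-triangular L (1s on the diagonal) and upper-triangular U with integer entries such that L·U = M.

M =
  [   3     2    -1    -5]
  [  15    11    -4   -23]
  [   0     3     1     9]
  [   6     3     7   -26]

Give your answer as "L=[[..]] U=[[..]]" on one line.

L=[[1,0,0,0],[5,1,0,0],[0,3,1,0],[2,-1,-5,1]] U=[[3,2,-1,-5],[0,1,1,2],[0,0,-2,3],[0,0,0,1]]

  r1 -= 5·r0 → [0,1,1,2]
  r2 -= 0·r0 → [0,3,1,9]
  r3 -= 2·r0 → [0,-1,9,-16]
  r2 -= 3·r1 → [0,0,-2,3]
  r3 -= -1·r1 → [0,0,10,-14]
  r3 -= -5·r2 → [0,0,0,1]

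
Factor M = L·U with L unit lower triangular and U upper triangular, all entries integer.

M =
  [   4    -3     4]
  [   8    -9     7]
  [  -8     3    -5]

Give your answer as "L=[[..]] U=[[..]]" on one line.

L=[[1,0,0],[2,1,0],[-2,1,1]] U=[[4,-3,4],[0,-3,-1],[0,0,4]]

  R1 -= 2·R0 → [0,-3,-1]
  R2 -= -2·R0 → [0,-3,3]
  R2 -= 1·R1 → [0,0,4]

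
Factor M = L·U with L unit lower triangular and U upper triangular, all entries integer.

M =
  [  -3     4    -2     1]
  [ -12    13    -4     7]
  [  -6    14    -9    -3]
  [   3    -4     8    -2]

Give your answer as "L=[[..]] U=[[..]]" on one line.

L=[[1,0,0,0],[4,1,0,0],[2,-2,1,0],[-1,0,2,1]] U=[[-3,4,-2,1],[0,-3,4,3],[0,0,3,1],[0,0,0,-3]]

  R1 -= 4·R0 → [0,-3,4,3]
  R2 -= 2·R0 → [0,6,-5,-5]
  R3 -= -1·R0 → [0,0,6,-1]
  R2 -= -2·R1 → [0,0,3,1]
  R3 -= 0·R1 → [0,0,6,-1]
  R3 -= 2·R2 → [0,0,0,-3]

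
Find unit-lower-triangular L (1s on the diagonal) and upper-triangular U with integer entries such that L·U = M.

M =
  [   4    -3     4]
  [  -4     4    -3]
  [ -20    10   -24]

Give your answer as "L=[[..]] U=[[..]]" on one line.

  R1 -= -1·R0 → [0,1,1]
  R2 -= -5·R0 → [0,-5,-4]
  R2 -= -5·R1 → [0,0,1]

L=[[1,0,0],[-1,1,0],[-5,-5,1]] U=[[4,-3,4],[0,1,1],[0,0,1]]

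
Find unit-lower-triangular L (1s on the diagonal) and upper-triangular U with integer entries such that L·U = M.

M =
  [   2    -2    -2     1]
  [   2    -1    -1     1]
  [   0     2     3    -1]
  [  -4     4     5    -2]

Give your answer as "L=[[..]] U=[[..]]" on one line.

  r1 -= 1·r0 → [0,1,1,0]
  r2 -= 0·r0 → [0,2,3,-1]
  r3 -= -2·r0 → [0,0,1,0]
  r2 -= 2·r1 → [0,0,1,-1]
  r3 -= 0·r1 → [0,0,1,0]
  r3 -= 1·r2 → [0,0,0,1]

L=[[1,0,0,0],[1,1,0,0],[0,2,1,0],[-2,0,1,1]] U=[[2,-2,-2,1],[0,1,1,0],[0,0,1,-1],[0,0,0,1]]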